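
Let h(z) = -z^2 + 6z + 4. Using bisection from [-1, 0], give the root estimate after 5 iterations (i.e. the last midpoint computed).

-0.59375

z = -0.5 gives h = 0.75, positive; keep [-1, -0.5]
z = -0.75 gives h = -1.0625, negative; keep [-0.75, -0.5]
z = -0.625 gives h = -0.140625, negative; keep [-0.625, -0.5]
z = -0.5625 gives h = 0.3086, positive; keep [-0.625, -0.5625]
z = -0.59375 gives h = 0.085, positive; keep [-0.625, -0.59375]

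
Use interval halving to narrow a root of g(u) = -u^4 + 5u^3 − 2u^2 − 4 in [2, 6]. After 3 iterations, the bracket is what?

m = 4, g(m) = 28 (+); new bracket [4, 6]
m = 5, g(m) = -54 (−); new bracket [4, 5]
m = 4.5, g(m) = 1.0625 (+); new bracket [4.5, 5]

[4.5, 5]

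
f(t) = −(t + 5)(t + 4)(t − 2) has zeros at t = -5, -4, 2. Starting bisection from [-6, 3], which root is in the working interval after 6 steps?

2

midpoint -1.5: f = 30.625 > 0 → [-1.5, 3]
midpoint 0.75: f = 34.140625 > 0 → [0.75, 3]
midpoint 1.875: f = 5.048828 > 0 → [1.875, 3]
midpoint 2.4375: f = -20.947 < 0 → [1.875, 2.4375]
midpoint 2.15625: f = -6.8837 < 0 → [1.875, 2.15625]
midpoint 2.015625: f = -0.6594 < 0 → [1.875, 2.015625]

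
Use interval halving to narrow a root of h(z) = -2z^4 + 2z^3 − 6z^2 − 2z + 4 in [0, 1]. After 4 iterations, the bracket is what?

midpoint 0.5: h = 1.625 > 0 → [0.5, 1]
midpoint 0.75: h = -0.664062 < 0 → [0.5, 0.75]
midpoint 0.625: h = 0.589355 > 0 → [0.625, 0.75]
midpoint 0.6875: h = -0.0078 < 0 → [0.625, 0.6875]

[0.625, 0.6875]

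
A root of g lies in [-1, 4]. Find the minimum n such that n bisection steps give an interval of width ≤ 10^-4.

16

Width after n steps is 5/2^n. Need 2^n ≥ 5/10^-4 = 50000.
2^15 = 32768 < 50000 ≤ 2^16 = 65536, so n = 16.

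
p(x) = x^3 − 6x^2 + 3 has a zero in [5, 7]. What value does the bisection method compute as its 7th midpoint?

5.921875

p(6) = 3 > 0, so the root lies in [5, 6]
p(5.5) = -12.125 < 0, so the root lies in [5.5, 6]
p(5.75) = -5.265625 < 0, so the root lies in [5.75, 6]
p(5.875) = -1.3145 < 0, so the root lies in [5.875, 6]
p(5.9375) = 0.7966 > 0, so the root lies in [5.875, 5.9375]
p(5.90625) = -0.2704 < 0, so the root lies in [5.90625, 5.9375]
p(5.921875) = 0.2603 > 0, so the root lies in [5.90625, 5.921875]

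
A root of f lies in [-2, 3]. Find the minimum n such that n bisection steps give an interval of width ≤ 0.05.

Width after n steps is 5/2^n. Need 2^n ≥ 5/0.05 = 100.
2^6 = 64 < 100 ≤ 2^7 = 128, so n = 7.

7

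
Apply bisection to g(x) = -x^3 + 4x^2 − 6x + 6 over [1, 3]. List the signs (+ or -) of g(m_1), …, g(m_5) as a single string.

midpoint 2: g = 2 > 0 → [2, 3]
midpoint 2.5: g = 0.375 > 0 → [2.5, 3]
midpoint 2.75: g = -1.046875 < 0 → [2.5, 2.75]
midpoint 2.625: g = -0.2754 < 0 → [2.5, 2.625]
midpoint 2.5625: g = 0.0642 > 0 → [2.5625, 2.625]

++--+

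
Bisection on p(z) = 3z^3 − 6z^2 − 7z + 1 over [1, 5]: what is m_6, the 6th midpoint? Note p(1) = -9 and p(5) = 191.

2.8125

midpoint 3: p = 7 > 0 → [1, 3]
midpoint 2: p = -13 < 0 → [2, 3]
midpoint 2.5: p = -7.125 < 0 → [2.5, 3]
midpoint 2.75: p = -1.2344 < 0 → [2.75, 3]
midpoint 2.875: p = 2.5723 > 0 → [2.75, 2.875]
midpoint 2.8125: p = 0.5935 > 0 → [2.75, 2.8125]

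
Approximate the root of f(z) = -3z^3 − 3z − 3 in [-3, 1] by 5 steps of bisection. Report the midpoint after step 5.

-0.625

z = -1 gives f = 3, positive; keep [-1, 1]
z = 0 gives f = -3, negative; keep [-1, 0]
z = -0.5 gives f = -1.125, negative; keep [-1, -0.5]
z = -0.75 gives f = 0.5156, positive; keep [-0.75, -0.5]
z = -0.625 gives f = -0.3926, negative; keep [-0.75, -0.625]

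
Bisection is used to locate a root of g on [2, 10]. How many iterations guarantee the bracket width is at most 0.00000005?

28

Width after n steps is 8/2^n. Need 2^n ≥ 8/0.00000005 = 160000000.
2^27 = 134217728 < 160000000 ≤ 2^28 = 268435456, so n = 28.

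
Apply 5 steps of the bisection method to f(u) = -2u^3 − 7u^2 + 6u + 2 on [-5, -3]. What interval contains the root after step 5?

[-4.1875, -4.125]

midpoint -4: f = -6 < 0 → [-5, -4]
midpoint -4.5: f = 15.5 > 0 → [-4.5, -4]
midpoint -4.25: f = 3.59375 > 0 → [-4.25, -4]
midpoint -4.125: f = -1.4805 < 0 → [-4.25, -4.125]
midpoint -4.1875: f = 0.9858 > 0 → [-4.1875, -4.125]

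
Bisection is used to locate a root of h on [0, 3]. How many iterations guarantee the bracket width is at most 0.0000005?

Width after n steps is 3/2^n. Need 2^n ≥ 3/0.0000005 = 6000000.
2^22 = 4194304 < 6000000 ≤ 2^23 = 8388608, so n = 23.

23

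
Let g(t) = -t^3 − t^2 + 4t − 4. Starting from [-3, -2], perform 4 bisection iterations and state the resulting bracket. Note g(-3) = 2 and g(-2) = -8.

g(-2.5) = -4.625 < 0, so the root lies in [-3, -2.5]
g(-2.75) = -1.765625 < 0, so the root lies in [-3, -2.75]
g(-2.875) = -0.001953 < 0, so the root lies in [-3, -2.875]
g(-2.9375) = 0.9685 > 0, so the root lies in [-2.9375, -2.875]

[-2.9375, -2.875]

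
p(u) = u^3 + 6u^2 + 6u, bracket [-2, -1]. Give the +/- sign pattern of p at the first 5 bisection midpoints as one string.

+-+++

p(-1.5) = 1.125 > 0, so the root lies in [-1.5, -1]
p(-1.25) = -0.078125 < 0, so the root lies in [-1.5, -1.25]
p(-1.375) = 0.494141 > 0, so the root lies in [-1.375, -1.25]
p(-1.3125) = 0.2 > 0, so the root lies in [-1.3125, -1.25]
p(-1.28125) = 0.0588 > 0, so the root lies in [-1.28125, -1.25]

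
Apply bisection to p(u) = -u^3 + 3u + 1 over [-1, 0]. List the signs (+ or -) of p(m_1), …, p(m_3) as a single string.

-+-

u = -0.5 gives p = -0.375, negative; keep [-0.5, 0]
u = -0.25 gives p = 0.265625, positive; keep [-0.5, -0.25]
u = -0.375 gives p = -0.072266, negative; keep [-0.375, -0.25]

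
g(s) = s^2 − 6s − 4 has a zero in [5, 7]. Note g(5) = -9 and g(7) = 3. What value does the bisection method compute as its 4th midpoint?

g(6) = -4 < 0, so the root lies in [6, 7]
g(6.5) = -0.75 < 0, so the root lies in [6.5, 7]
g(6.75) = 1.0625 > 0, so the root lies in [6.5, 6.75]
g(6.625) = 0.1406 > 0, so the root lies in [6.5, 6.625]

6.625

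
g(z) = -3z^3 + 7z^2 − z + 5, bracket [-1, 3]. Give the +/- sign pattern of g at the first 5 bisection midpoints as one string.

++-++

m = 1, g(m) = 8 (+); new bracket [1, 3]
m = 2, g(m) = 7 (+); new bracket [2, 3]
m = 2.5, g(m) = -0.625 (−); new bracket [2, 2.5]
m = 2.25, g(m) = 4.0156 (+); new bracket [2.25, 2.5]
m = 2.375, g(m) = 1.9199 (+); new bracket [2.375, 2.5]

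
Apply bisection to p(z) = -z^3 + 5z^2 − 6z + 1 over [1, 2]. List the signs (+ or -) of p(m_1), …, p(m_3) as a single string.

z = 1.5 gives p = -0.125, negative; keep [1.5, 2]
z = 1.75 gives p = 0.453125, positive; keep [1.5, 1.75]
z = 1.625 gives p = 0.162109, positive; keep [1.5, 1.625]

-++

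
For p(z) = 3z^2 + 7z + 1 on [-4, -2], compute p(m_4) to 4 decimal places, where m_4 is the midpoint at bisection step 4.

-0.3281

m = -3, p(m) = 7 (+); new bracket [-3, -2]
m = -2.5, p(m) = 2.25 (+); new bracket [-2.5, -2]
m = -2.25, p(m) = 0.4375 (+); new bracket [-2.25, -2]
m = -2.125, p(m) = -0.3281 (−); new bracket [-2.25, -2.125]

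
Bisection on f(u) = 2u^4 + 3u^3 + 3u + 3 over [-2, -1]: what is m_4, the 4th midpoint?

-1.6875

u = -1.5 gives f = -1.5, negative; keep [-2, -1.5]
u = -1.75 gives f = 0.429688, positive; keep [-1.75, -1.5]
u = -1.625 gives f = -0.802246, negative; keep [-1.75, -1.625]
u = -1.6875 gives f = -0.2605, negative; keep [-1.75, -1.6875]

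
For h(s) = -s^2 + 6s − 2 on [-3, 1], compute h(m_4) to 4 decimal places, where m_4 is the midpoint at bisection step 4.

s = -1 gives h = -9, negative; keep [-1, 1]
s = 0 gives h = -2, negative; keep [0, 1]
s = 0.5 gives h = 0.75, positive; keep [0, 0.5]
s = 0.25 gives h = -0.5625, negative; keep [0.25, 0.5]

-0.5625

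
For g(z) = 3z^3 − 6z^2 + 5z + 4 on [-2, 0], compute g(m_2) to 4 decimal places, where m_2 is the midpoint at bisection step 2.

-0.3750

midpoint -1: g = -10 < 0 → [-1, 0]
midpoint -0.5: g = -0.375 < 0 → [-0.5, 0]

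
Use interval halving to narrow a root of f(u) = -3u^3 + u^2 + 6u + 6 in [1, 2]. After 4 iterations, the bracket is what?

m = 1.5, f(m) = 7.125 (+); new bracket [1.5, 2]
m = 1.75, f(m) = 3.484375 (+); new bracket [1.75, 2]
m = 1.875, f(m) = 0.990234 (+); new bracket [1.875, 2]
m = 1.9375, f(m) = -0.4407 (−); new bracket [1.875, 1.9375]

[1.875, 1.9375]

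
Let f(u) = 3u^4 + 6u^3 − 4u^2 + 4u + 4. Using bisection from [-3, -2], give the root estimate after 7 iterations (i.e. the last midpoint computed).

-2.6328125

m = -2.5, f(m) = -7.5625 (−); new bracket [-3, -2.5]
m = -2.75, f(m) = 9.542969 (+); new bracket [-2.75, -2.5]
m = -2.625, f(m) = -0.147705 (−); new bracket [-2.75, -2.625]
m = -2.6875, f(m) = 4.3943 (+); new bracket [-2.6875, -2.625]
m = -2.65625, f(m) = 2.0499 (+); new bracket [-2.65625, -2.625]
m = -2.640625, f(m) = 0.933 (+); new bracket [-2.640625, -2.625]
m = -2.6328125, f(m) = 0.3882 (+); new bracket [-2.6328125, -2.625]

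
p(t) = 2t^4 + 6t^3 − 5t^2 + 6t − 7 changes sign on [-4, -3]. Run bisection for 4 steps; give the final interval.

[-3.9375, -3.875]

midpoint -3.5: p = -46.375 < 0 → [-4, -3.5]
midpoint -3.75: p = -20.710938 < 0 → [-4, -3.75]
midpoint -3.875: p = -3.503418 < 0 → [-4, -3.875]
midpoint -3.9375: p = 6.3179 > 0 → [-3.9375, -3.875]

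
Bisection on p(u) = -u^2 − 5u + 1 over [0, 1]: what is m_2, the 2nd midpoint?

0.25

m = 0.5, p(m) = -1.75 (−); new bracket [0, 0.5]
m = 0.25, p(m) = -0.3125 (−); new bracket [0, 0.25]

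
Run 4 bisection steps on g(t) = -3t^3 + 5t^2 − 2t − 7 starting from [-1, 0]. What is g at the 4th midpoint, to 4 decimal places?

-0.4651

midpoint -0.5: g = -4.375 < 0 → [-1, -0.5]
midpoint -0.75: g = -1.421875 < 0 → [-1, -0.75]
midpoint -0.875: g = 0.587891 > 0 → [-0.875, -0.75]
midpoint -0.8125: g = -0.4651 < 0 → [-0.875, -0.8125]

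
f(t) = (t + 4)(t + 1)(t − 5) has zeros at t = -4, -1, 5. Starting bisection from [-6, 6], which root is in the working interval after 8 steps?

f(0) = -20 < 0, so the root lies in [0, 6]
f(3) = -56 < 0, so the root lies in [3, 6]
f(4.5) = -23.375 < 0, so the root lies in [4.5, 6]
f(5.25) = 14.4531 > 0, so the root lies in [4.5, 5.25]
f(4.875) = -6.5176 < 0, so the root lies in [4.875, 5.25]
f(5.0625) = 3.4338 > 0, so the root lies in [4.875, 5.0625]
f(4.96875) = -1.6729 < 0, so the root lies in [4.96875, 5.0625]
f(5.015625) = 0.8474 > 0, so the root lies in [4.96875, 5.015625]

5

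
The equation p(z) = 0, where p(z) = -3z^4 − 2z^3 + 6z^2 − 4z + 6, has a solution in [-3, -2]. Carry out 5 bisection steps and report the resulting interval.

[-2.125, -2.09375]

midpoint -2.5: p = -32.4375 < 0 → [-2.5, -2]
midpoint -2.25: p = -8.730469 < 0 → [-2.25, -2]
midpoint -2.125: p = -0.387451 < 0 → [-2.125, -2]
midpoint -2.0625: p = 3.0336 > 0 → [-2.125, -2.0625]
midpoint -2.09375: p = 1.382 > 0 → [-2.125, -2.09375]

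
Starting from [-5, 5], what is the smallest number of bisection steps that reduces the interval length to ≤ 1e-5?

Width after n steps is 10/2^n. Need 2^n ≥ 10/1e-5 = 1000000.
2^19 = 524288 < 1000000 ≤ 2^20 = 1048576, so n = 20.

20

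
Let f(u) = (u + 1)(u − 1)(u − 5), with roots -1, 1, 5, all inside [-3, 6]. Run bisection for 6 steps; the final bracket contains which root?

f(1.5) = -4.375 < 0, so the root lies in [1.5, 6]
f(3.75) = -16.328125 < 0, so the root lies in [3.75, 6]
f(4.875) = -2.845703 < 0, so the root lies in [4.875, 6]
f(5.4375) = 12.4978 > 0, so the root lies in [4.875, 5.4375]
f(5.15625) = 3.998 > 0, so the root lies in [4.875, 5.15625]
f(5.015625) = 0.3774 > 0, so the root lies in [4.875, 5.015625]

5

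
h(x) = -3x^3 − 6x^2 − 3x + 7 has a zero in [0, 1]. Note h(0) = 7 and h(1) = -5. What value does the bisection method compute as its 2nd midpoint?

m = 0.5, h(m) = 3.625 (+); new bracket [0.5, 1]
m = 0.75, h(m) = 0.109375 (+); new bracket [0.75, 1]

0.75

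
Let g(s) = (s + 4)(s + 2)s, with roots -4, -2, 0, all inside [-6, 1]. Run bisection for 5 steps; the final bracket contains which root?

-4

m = -2.5, g(m) = 1.875 (+); new bracket [-6, -2.5]
m = -4.25, g(m) = -2.390625 (−); new bracket [-4.25, -2.5]
m = -3.375, g(m) = 2.900391 (+); new bracket [-4.25, -3.375]
m = -3.8125, g(m) = 1.2957 (+); new bracket [-4.25, -3.8125]
m = -4.03125, g(m) = -0.2559 (−); new bracket [-4.03125, -3.8125]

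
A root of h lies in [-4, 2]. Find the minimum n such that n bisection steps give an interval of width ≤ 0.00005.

17

Width after n steps is 6/2^n. Need 2^n ≥ 6/0.00005 = 120000.
2^16 = 65536 < 120000 ≤ 2^17 = 131072, so n = 17.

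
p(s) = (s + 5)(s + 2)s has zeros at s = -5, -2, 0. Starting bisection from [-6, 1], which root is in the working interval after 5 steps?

m = -2.5, p(m) = 3.125 (+); new bracket [-6, -2.5]
m = -4.25, p(m) = 7.171875 (+); new bracket [-6, -4.25]
m = -5.125, p(m) = -2.001953 (−); new bracket [-5.125, -4.25]
m = -4.6875, p(m) = 3.9368 (+); new bracket [-5.125, -4.6875]
m = -4.90625, p(m) = 1.3368 (+); new bracket [-5.125, -4.90625]

-5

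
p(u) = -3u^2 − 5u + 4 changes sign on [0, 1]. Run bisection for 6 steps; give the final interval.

[0.578125, 0.59375]

m = 0.5, p(m) = 0.75 (+); new bracket [0.5, 1]
m = 0.75, p(m) = -1.4375 (−); new bracket [0.5, 0.75]
m = 0.625, p(m) = -0.296875 (−); new bracket [0.5, 0.625]
m = 0.5625, p(m) = 0.2383 (+); new bracket [0.5625, 0.625]
m = 0.59375, p(m) = -0.0264 (−); new bracket [0.5625, 0.59375]
m = 0.578125, p(m) = 0.1067 (+); new bracket [0.578125, 0.59375]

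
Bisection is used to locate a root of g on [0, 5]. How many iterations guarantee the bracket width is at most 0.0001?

Width after n steps is 5/2^n. Need 2^n ≥ 5/0.0001 = 50000.
2^15 = 32768 < 50000 ≤ 2^16 = 65536, so n = 16.

16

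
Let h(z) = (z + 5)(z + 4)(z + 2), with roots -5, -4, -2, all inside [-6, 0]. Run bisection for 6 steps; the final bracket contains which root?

-2

z = -3 gives h = -2, negative; keep [-3, 0]
z = -1.5 gives h = 4.375, positive; keep [-3, -1.5]
z = -2.25 gives h = -1.203125, negative; keep [-2.25, -1.5]
z = -1.875 gives h = 0.8301, positive; keep [-2.25, -1.875]
z = -2.0625 gives h = -0.3557, negative; keep [-2.0625, -1.875]
z = -1.96875 gives h = 0.1924, positive; keep [-2.0625, -1.96875]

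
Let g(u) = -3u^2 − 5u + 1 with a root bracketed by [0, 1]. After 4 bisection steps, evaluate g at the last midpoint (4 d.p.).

m = 0.5, g(m) = -2.25 (−); new bracket [0, 0.5]
m = 0.25, g(m) = -0.4375 (−); new bracket [0, 0.25]
m = 0.125, g(m) = 0.328125 (+); new bracket [0.125, 0.25]
m = 0.1875, g(m) = -0.043 (−); new bracket [0.125, 0.1875]

-0.0430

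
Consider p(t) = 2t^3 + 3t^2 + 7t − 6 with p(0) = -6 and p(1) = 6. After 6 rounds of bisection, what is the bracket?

midpoint 0.5: p = -1.5 < 0 → [0.5, 1]
midpoint 0.75: p = 1.78125 > 0 → [0.5, 0.75]
midpoint 0.625: p = 0.035156 > 0 → [0.5, 0.625]
midpoint 0.5625: p = -0.7573 < 0 → [0.5625, 0.625]
midpoint 0.59375: p = -0.3675 < 0 → [0.59375, 0.625]
midpoint 0.609375: p = -0.1678 < 0 → [0.609375, 0.625]

[0.609375, 0.625]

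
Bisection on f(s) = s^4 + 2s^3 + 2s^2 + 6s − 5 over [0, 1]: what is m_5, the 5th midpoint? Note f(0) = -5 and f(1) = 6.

m = 0.5, f(m) = -1.1875 (−); new bracket [0.5, 1]
m = 0.75, f(m) = 1.785156 (+); new bracket [0.5, 0.75]
m = 0.625, f(m) = 0.172119 (+); new bracket [0.5, 0.625]
m = 0.5625, f(m) = -0.5361 (−); new bracket [0.5625, 0.625]
m = 0.59375, f(m) = -0.1895 (−); new bracket [0.59375, 0.625]

0.59375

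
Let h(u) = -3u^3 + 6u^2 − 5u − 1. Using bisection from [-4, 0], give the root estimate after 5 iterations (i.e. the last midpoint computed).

-0.125

midpoint -2: h = 57 > 0 → [-2, 0]
midpoint -1: h = 13 > 0 → [-1, 0]
midpoint -0.5: h = 3.375 > 0 → [-0.5, 0]
midpoint -0.25: h = 0.6719 > 0 → [-0.25, 0]
midpoint -0.125: h = -0.2754 < 0 → [-0.25, -0.125]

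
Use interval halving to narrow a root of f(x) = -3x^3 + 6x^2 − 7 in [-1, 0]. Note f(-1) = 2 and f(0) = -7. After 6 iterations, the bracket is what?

[-0.90625, -0.890625]

f(-0.5) = -5.125 < 0, so the root lies in [-1, -0.5]
f(-0.75) = -2.359375 < 0, so the root lies in [-1, -0.75]
f(-0.875) = -0.396484 < 0, so the root lies in [-1, -0.875]
f(-0.9375) = 0.7454 > 0, so the root lies in [-0.9375, -0.875]
f(-0.90625) = 0.1606 > 0, so the root lies in [-0.90625, -0.875]
f(-0.890625) = -0.1214 < 0, so the root lies in [-0.90625, -0.890625]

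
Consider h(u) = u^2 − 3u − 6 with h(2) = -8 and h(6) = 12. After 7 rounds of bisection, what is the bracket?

[4.34375, 4.375]

midpoint 4: h = -2 < 0 → [4, 6]
midpoint 5: h = 4 > 0 → [4, 5]
midpoint 4.5: h = 0.75 > 0 → [4, 4.5]
midpoint 4.25: h = -0.6875 < 0 → [4.25, 4.5]
midpoint 4.375: h = 0.0156 > 0 → [4.25, 4.375]
midpoint 4.3125: h = -0.3398 < 0 → [4.3125, 4.375]
midpoint 4.34375: h = -0.1631 < 0 → [4.34375, 4.375]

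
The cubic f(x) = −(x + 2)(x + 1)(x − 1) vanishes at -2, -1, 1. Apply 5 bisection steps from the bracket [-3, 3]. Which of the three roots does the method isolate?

m = 0, f(m) = 2 (+); new bracket [0, 3]
m = 1.5, f(m) = -4.375 (−); new bracket [0, 1.5]
m = 0.75, f(m) = 1.203125 (+); new bracket [0.75, 1.5]
m = 1.125, f(m) = -0.8301 (−); new bracket [0.75, 1.125]
m = 0.9375, f(m) = 0.3557 (+); new bracket [0.9375, 1.125]

1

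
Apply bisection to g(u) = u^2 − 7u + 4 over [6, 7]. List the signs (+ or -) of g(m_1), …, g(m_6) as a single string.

m = 6.5, g(m) = 0.75 (+); new bracket [6, 6.5]
m = 6.25, g(m) = -0.6875 (−); new bracket [6.25, 6.5]
m = 6.375, g(m) = 0.015625 (+); new bracket [6.25, 6.375]
m = 6.3125, g(m) = -0.3398 (−); new bracket [6.3125, 6.375]
m = 6.34375, g(m) = -0.1631 (−); new bracket [6.34375, 6.375]
m = 6.359375, g(m) = -0.074 (−); new bracket [6.359375, 6.375]

+-+---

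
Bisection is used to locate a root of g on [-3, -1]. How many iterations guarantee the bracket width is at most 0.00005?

16

Width after n steps is 2/2^n. Need 2^n ≥ 2/0.00005 = 40000.
2^15 = 32768 < 40000 ≤ 2^16 = 65536, so n = 16.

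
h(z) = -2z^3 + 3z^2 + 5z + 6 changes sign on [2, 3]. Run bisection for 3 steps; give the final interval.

[2.75, 2.875]

midpoint 2.5: h = 6 > 0 → [2.5, 3]
midpoint 2.75: h = 0.84375 > 0 → [2.75, 3]
midpoint 2.875: h = -2.355469 < 0 → [2.75, 2.875]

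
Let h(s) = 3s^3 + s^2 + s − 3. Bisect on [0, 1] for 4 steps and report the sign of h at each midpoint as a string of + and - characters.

--++

s = 0.5 gives h = -1.875, negative; keep [0.5, 1]
s = 0.75 gives h = -0.421875, negative; keep [0.75, 1]
s = 0.875 gives h = 0.650391, positive; keep [0.75, 0.875]
s = 0.8125 gives h = 0.0818, positive; keep [0.75, 0.8125]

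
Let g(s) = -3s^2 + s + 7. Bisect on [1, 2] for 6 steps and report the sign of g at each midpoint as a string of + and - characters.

+-++-+

s = 1.5 gives g = 1.75, positive; keep [1.5, 2]
s = 1.75 gives g = -0.4375, negative; keep [1.5, 1.75]
s = 1.625 gives g = 0.703125, positive; keep [1.625, 1.75]
s = 1.6875 gives g = 0.1445, positive; keep [1.6875, 1.75]
s = 1.71875 gives g = -0.1436, negative; keep [1.6875, 1.71875]
s = 1.703125 gives g = 0.0012, positive; keep [1.703125, 1.71875]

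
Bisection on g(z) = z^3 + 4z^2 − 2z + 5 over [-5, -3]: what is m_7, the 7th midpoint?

-4.671875

midpoint -4: g = 13 > 0 → [-5, -4]
midpoint -4.5: g = 3.875 > 0 → [-5, -4.5]
midpoint -4.75: g = -2.421875 < 0 → [-4.75, -4.5]
midpoint -4.625: g = 0.8809 > 0 → [-4.75, -4.625]
midpoint -4.6875: g = -0.7312 < 0 → [-4.6875, -4.625]
midpoint -4.65625: g = 0.0846 > 0 → [-4.6875, -4.65625]
midpoint -4.671875: g = -0.3209 < 0 → [-4.671875, -4.65625]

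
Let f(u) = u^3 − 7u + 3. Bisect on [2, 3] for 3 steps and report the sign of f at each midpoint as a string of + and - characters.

+--

midpoint 2.5: f = 1.125 > 0 → [2, 2.5]
midpoint 2.25: f = -1.359375 < 0 → [2.25, 2.5]
midpoint 2.375: f = -0.228516 < 0 → [2.375, 2.5]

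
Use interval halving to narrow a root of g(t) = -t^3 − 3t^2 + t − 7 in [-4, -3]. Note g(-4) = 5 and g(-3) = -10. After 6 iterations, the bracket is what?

g(-3.5) = -4.375 < 0, so the root lies in [-4, -3.5]
g(-3.75) = -0.203125 < 0, so the root lies in [-4, -3.75]
g(-3.875) = 2.263672 > 0, so the root lies in [-3.875, -3.75]
g(-3.8125) = 0.9973 > 0, so the root lies in [-3.8125, -3.75]
g(-3.78125) = 0.3889 > 0, so the root lies in [-3.78125, -3.75]
g(-3.765625) = 0.0909 > 0, so the root lies in [-3.765625, -3.75]

[-3.765625, -3.75]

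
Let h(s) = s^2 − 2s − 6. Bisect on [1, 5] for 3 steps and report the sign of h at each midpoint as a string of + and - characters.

-+-

s = 3 gives h = -3, negative; keep [3, 5]
s = 4 gives h = 2, positive; keep [3, 4]
s = 3.5 gives h = -0.75, negative; keep [3.5, 4]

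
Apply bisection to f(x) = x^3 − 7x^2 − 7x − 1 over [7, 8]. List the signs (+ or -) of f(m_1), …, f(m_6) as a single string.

x = 7.5 gives f = -25.375, negative; keep [7.5, 8]
x = 7.75 gives f = -10.203125, negative; keep [7.75, 8]
x = 7.875 gives f = -1.861328, negative; keep [7.875, 8]
x = 7.9375 gives f = 2.5037, positive; keep [7.875, 7.9375]
x = 7.90625 gives f = 0.3048, positive; keep [7.875, 7.90625]
x = 7.890625 gives f = -0.7823, negative; keep [7.890625, 7.90625]

---++-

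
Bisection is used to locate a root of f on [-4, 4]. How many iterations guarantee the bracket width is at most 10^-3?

13

Width after n steps is 8/2^n. Need 2^n ≥ 8/10^-3 = 8000.
2^12 = 4096 < 8000 ≤ 2^13 = 8192, so n = 13.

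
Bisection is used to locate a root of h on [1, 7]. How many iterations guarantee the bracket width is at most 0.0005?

14

Width after n steps is 6/2^n. Need 2^n ≥ 6/0.0005 = 12000.
2^13 = 8192 < 12000 ≤ 2^14 = 16384, so n = 14.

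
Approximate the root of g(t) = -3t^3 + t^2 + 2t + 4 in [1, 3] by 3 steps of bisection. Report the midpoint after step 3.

midpoint 2: g = -12 < 0 → [1, 2]
midpoint 1.5: g = -0.875 < 0 → [1, 1.5]
midpoint 1.25: g = 2.203125 > 0 → [1.25, 1.5]

1.25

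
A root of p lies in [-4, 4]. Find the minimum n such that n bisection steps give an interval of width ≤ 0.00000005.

Width after n steps is 8/2^n. Need 2^n ≥ 8/0.00000005 = 160000000.
2^27 = 134217728 < 160000000 ≤ 2^28 = 268435456, so n = 28.

28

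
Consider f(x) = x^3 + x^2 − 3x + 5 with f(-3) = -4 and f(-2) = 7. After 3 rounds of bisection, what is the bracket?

m = -2.5, f(m) = 3.125 (+); new bracket [-3, -2.5]
m = -2.75, f(m) = 0.015625 (+); new bracket [-3, -2.75]
m = -2.875, f(m) = -1.873047 (−); new bracket [-2.875, -2.75]

[-2.875, -2.75]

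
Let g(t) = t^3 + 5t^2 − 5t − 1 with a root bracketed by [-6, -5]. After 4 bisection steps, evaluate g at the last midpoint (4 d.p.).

0.6121

m = -5.5, g(m) = 11.375 (+); new bracket [-6, -5.5]
m = -5.75, g(m) = 2.953125 (+); new bracket [-6, -5.75]
m = -5.875, g(m) = -1.826172 (−); new bracket [-5.875, -5.75]
m = -5.8125, g(m) = 0.6121 (+); new bracket [-5.875, -5.8125]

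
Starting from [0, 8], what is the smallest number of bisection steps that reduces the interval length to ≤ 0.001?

Width after n steps is 8/2^n. Need 2^n ≥ 8/0.001 = 8000.
2^12 = 4096 < 8000 ≤ 2^13 = 8192, so n = 13.

13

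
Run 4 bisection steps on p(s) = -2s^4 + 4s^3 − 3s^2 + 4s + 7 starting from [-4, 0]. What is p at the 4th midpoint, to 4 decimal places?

-0.0078

p(-2) = -77 < 0, so the root lies in [-2, 0]
p(-1) = -6 < 0, so the root lies in [-1, 0]
p(-0.5) = 3.625 > 0, so the root lies in [-1, -0.5]
p(-0.75) = -0.0078 < 0, so the root lies in [-0.75, -0.5]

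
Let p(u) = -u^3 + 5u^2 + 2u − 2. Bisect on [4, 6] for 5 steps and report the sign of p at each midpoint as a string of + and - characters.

+-+--

m = 5, p(m) = 8 (+); new bracket [5, 6]
m = 5.5, p(m) = -6.125 (−); new bracket [5, 5.5]
m = 5.25, p(m) = 1.609375 (+); new bracket [5.25, 5.5]
m = 5.375, p(m) = -2.084 (−); new bracket [5.25, 5.375]
m = 5.3125, p(m) = -0.1946 (−); new bracket [5.25, 5.3125]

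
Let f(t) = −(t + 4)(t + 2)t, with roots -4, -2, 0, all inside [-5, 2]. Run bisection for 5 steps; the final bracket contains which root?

0

t = -1.5 gives f = 1.875, positive; keep [-1.5, 2]
t = 0.25 gives f = -2.390625, negative; keep [-1.5, 0.25]
t = -0.625 gives f = 2.900391, positive; keep [-0.625, 0.25]
t = -0.1875 gives f = 1.2957, positive; keep [-0.1875, 0.25]
t = 0.03125 gives f = -0.2559, negative; keep [-0.1875, 0.03125]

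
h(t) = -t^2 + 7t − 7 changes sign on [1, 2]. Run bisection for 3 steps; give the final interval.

midpoint 1.5: h = 1.25 > 0 → [1, 1.5]
midpoint 1.25: h = 0.1875 > 0 → [1, 1.25]
midpoint 1.125: h = -0.390625 < 0 → [1.125, 1.25]

[1.125, 1.25]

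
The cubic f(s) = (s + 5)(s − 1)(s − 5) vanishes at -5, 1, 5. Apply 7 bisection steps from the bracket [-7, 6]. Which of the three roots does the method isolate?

-5

m = -0.5, f(m) = 37.125 (+); new bracket [-7, -0.5]
m = -3.75, f(m) = 51.953125 (+); new bracket [-7, -3.75]
m = -5.375, f(m) = -24.802734 (−); new bracket [-5.375, -3.75]
m = -4.5625, f(m) = 23.2712 (+); new bracket [-5.375, -4.5625]
m = -4.96875, f(m) = 1.8594 (+); new bracket [-5.375, -4.96875]
m = -5.171875, f(m) = -10.7902 (−); new bracket [-5.171875, -4.96875]
m = -5.0703125, f(m) = -4.2982 (−); new bracket [-5.0703125, -4.96875]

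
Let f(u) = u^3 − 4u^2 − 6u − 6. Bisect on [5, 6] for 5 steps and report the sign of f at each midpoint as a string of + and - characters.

midpoint 5.5: f = 6.375 > 0 → [5, 5.5]
midpoint 5.25: f = -3.046875 < 0 → [5.25, 5.5]
midpoint 5.375: f = 1.474609 > 0 → [5.25, 5.375]
midpoint 5.3125: f = -0.8328 < 0 → [5.3125, 5.375]
midpoint 5.34375: f = 0.3092 > 0 → [5.3125, 5.34375]

+-+-+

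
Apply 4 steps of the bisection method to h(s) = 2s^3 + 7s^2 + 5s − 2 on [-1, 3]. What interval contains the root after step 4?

h(1) = 12 > 0, so the root lies in [-1, 1]
h(0) = -2 < 0, so the root lies in [0, 1]
h(0.5) = 2.5 > 0, so the root lies in [0, 0.5]
h(0.25) = -0.2812 < 0, so the root lies in [0.25, 0.5]

[0.25, 0.5]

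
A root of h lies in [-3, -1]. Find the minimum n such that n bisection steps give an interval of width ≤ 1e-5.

Width after n steps is 2/2^n. Need 2^n ≥ 2/1e-5 = 200000.
2^17 = 131072 < 200000 ≤ 2^18 = 262144, so n = 18.

18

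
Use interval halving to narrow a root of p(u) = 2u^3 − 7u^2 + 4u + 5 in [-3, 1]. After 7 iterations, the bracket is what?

midpoint -1: p = -8 < 0 → [-1, 1]
midpoint 0: p = 5 > 0 → [-1, 0]
midpoint -0.5: p = 1 > 0 → [-1, -0.5]
midpoint -0.75: p = -2.7812 < 0 → [-0.75, -0.5]
midpoint -0.625: p = -0.7227 < 0 → [-0.625, -0.5]
midpoint -0.5625: p = 0.1792 > 0 → [-0.625, -0.5625]
midpoint -0.59375: p = -0.2614 < 0 → [-0.59375, -0.5625]

[-0.59375, -0.5625]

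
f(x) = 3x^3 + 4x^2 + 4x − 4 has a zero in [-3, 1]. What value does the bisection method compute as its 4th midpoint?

0.75

x = -1 gives f = -7, negative; keep [-1, 1]
x = 0 gives f = -4, negative; keep [0, 1]
x = 0.5 gives f = -0.625, negative; keep [0.5, 1]
x = 0.75 gives f = 2.5156, positive; keep [0.5, 0.75]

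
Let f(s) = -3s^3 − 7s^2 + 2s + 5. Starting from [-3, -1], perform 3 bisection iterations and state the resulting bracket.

f(-2) = -3 < 0, so the root lies in [-3, -2]
f(-2.5) = 3.125 > 0, so the root lies in [-2.5, -2]
f(-2.25) = -0.765625 < 0, so the root lies in [-2.5, -2.25]

[-2.5, -2.25]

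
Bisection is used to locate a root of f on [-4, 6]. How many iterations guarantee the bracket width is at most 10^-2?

Width after n steps is 10/2^n. Need 2^n ≥ 10/10^-2 = 1000.
2^9 = 512 < 1000 ≤ 2^10 = 1024, so n = 10.

10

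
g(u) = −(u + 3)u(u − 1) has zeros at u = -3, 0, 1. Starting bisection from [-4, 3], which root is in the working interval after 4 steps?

g(-0.5) = -1.875 < 0, so the root lies in [-4, -0.5]
g(-2.25) = -5.484375 < 0, so the root lies in [-4, -2.25]
g(-3.125) = 1.611328 > 0, so the root lies in [-3.125, -2.25]
g(-2.6875) = -3.0969 < 0, so the root lies in [-3.125, -2.6875]

-3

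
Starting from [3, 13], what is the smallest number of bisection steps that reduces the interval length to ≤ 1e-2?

Width after n steps is 10/2^n. Need 2^n ≥ 10/1e-2 = 1000.
2^9 = 512 < 1000 ≤ 2^10 = 1024, so n = 10.

10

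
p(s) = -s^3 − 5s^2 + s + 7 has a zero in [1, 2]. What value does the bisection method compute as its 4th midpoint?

p(1.5) = -6.125 < 0, so the root lies in [1, 1.5]
p(1.25) = -1.515625 < 0, so the root lies in [1, 1.25]
p(1.125) = 0.373047 > 0, so the root lies in [1.125, 1.25]
p(1.1875) = -0.5378 < 0, so the root lies in [1.125, 1.1875]

1.1875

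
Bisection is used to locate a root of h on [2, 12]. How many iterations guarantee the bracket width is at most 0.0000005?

25

Width after n steps is 10/2^n. Need 2^n ≥ 10/0.0000005 = 20000000.
2^24 = 16777216 < 20000000 ≤ 2^25 = 33554432, so n = 25.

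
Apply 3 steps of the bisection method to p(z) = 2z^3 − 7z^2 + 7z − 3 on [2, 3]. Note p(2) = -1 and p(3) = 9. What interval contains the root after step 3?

[2.125, 2.25]

z = 2.5 gives p = 2, positive; keep [2, 2.5]
z = 2.25 gives p = 0.09375, positive; keep [2, 2.25]
z = 2.125 gives p = -0.542969, negative; keep [2.125, 2.25]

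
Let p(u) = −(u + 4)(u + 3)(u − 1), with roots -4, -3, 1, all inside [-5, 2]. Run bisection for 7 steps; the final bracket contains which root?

p(-1.5) = 9.375 > 0, so the root lies in [-1.5, 2]
p(0.25) = 10.359375 > 0, so the root lies in [0.25, 2]
p(1.125) = -2.642578 < 0, so the root lies in [0.25, 1.125]
p(0.6875) = 5.4016 > 0, so the root lies in [0.6875, 1.125]
p(0.90625) = 1.7967 > 0, so the root lies in [0.90625, 1.125]
p(1.015625) = -0.3147 < 0, so the root lies in [0.90625, 1.015625]
p(0.9609375) = 0.7676 > 0, so the root lies in [0.9609375, 1.015625]

1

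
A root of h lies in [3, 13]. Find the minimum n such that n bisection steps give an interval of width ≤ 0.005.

Width after n steps is 10/2^n. Need 2^n ≥ 10/0.005 = 2000.
2^10 = 1024 < 2000 ≤ 2^11 = 2048, so n = 11.

11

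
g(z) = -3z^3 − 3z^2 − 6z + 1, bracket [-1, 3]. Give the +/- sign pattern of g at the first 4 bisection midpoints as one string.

-+--

midpoint 1: g = -11 < 0 → [-1, 1]
midpoint 0: g = 1 > 0 → [0, 1]
midpoint 0.5: g = -3.125 < 0 → [0, 0.5]
midpoint 0.25: g = -0.7344 < 0 → [0, 0.25]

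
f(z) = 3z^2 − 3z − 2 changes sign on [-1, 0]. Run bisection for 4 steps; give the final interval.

z = -0.5 gives f = 0.25, positive; keep [-0.5, 0]
z = -0.25 gives f = -1.0625, negative; keep [-0.5, -0.25]
z = -0.375 gives f = -0.453125, negative; keep [-0.5, -0.375]
z = -0.4375 gives f = -0.1133, negative; keep [-0.5, -0.4375]

[-0.5, -0.4375]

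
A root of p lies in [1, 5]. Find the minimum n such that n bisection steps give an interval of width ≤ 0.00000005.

Width after n steps is 4/2^n. Need 2^n ≥ 4/0.00000005 = 80000000.
2^26 = 67108864 < 80000000 ≤ 2^27 = 134217728, so n = 27.

27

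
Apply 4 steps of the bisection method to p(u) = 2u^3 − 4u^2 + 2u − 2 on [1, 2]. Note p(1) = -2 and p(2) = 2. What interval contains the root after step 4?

[1.75, 1.8125]

u = 1.5 gives p = -1.25, negative; keep [1.5, 2]
u = 1.75 gives p = -0.03125, negative; keep [1.75, 2]
u = 1.875 gives p = 0.871094, positive; keep [1.75, 1.875]
u = 1.8125 gives p = 0.3931, positive; keep [1.75, 1.8125]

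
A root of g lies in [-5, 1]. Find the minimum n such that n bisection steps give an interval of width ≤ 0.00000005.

27

Width after n steps is 6/2^n. Need 2^n ≥ 6/0.00000005 = 120000000.
2^26 = 67108864 < 120000000 ≤ 2^27 = 134217728, so n = 27.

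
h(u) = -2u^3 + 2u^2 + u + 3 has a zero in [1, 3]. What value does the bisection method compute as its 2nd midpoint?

1.5

m = 2, h(m) = -3 (−); new bracket [1, 2]
m = 1.5, h(m) = 2.25 (+); new bracket [1.5, 2]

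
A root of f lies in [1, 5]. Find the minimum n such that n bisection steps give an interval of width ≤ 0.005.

Width after n steps is 4/2^n. Need 2^n ≥ 4/0.005 = 800.
2^9 = 512 < 800 ≤ 2^10 = 1024, so n = 10.

10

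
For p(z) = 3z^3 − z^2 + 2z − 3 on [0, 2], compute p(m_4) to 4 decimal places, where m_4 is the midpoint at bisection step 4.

m = 1, p(m) = 1 (+); new bracket [0, 1]
m = 0.5, p(m) = -1.875 (−); new bracket [0.5, 1]
m = 0.75, p(m) = -0.796875 (−); new bracket [0.75, 1]
m = 0.875, p(m) = -0.0059 (−); new bracket [0.875, 1]

-0.0059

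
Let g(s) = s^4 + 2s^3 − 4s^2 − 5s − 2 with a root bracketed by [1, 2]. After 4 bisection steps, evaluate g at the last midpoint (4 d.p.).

-1.5022

m = 1.5, g(m) = -6.6875 (−); new bracket [1.5, 2]
m = 1.75, g(m) = -2.902344 (−); new bracket [1.75, 2]
m = 1.875, g(m) = 0.105713 (+); new bracket [1.75, 1.875]
m = 1.8125, g(m) = -1.5022 (−); new bracket [1.8125, 1.875]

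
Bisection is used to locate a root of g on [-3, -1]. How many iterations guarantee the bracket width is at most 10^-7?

Width after n steps is 2/2^n. Need 2^n ≥ 2/10^-7 = 20000000.
2^24 = 16777216 < 20000000 ≤ 2^25 = 33554432, so n = 25.

25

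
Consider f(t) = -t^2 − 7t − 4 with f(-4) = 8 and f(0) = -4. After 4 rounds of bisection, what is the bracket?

midpoint -2: f = 6 > 0 → [-2, 0]
midpoint -1: f = 2 > 0 → [-1, 0]
midpoint -0.5: f = -0.75 < 0 → [-1, -0.5]
midpoint -0.75: f = 0.6875 > 0 → [-0.75, -0.5]

[-0.75, -0.5]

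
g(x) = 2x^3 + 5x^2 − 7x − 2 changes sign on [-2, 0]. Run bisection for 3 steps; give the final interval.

x = -1 gives g = 8, positive; keep [-1, 0]
x = -0.5 gives g = 2.5, positive; keep [-0.5, 0]
x = -0.25 gives g = 0.03125, positive; keep [-0.25, 0]

[-0.25, 0]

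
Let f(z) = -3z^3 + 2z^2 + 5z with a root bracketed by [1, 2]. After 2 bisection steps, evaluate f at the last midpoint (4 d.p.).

-1.2031

z = 1.5 gives f = 1.875, positive; keep [1.5, 2]
z = 1.75 gives f = -1.203125, negative; keep [1.5, 1.75]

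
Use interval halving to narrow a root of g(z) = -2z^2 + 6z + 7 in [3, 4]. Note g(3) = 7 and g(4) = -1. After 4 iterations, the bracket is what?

m = 3.5, g(m) = 3.5 (+); new bracket [3.5, 4]
m = 3.75, g(m) = 1.375 (+); new bracket [3.75, 4]
m = 3.875, g(m) = 0.21875 (+); new bracket [3.875, 4]
m = 3.9375, g(m) = -0.3828 (−); new bracket [3.875, 3.9375]

[3.875, 3.9375]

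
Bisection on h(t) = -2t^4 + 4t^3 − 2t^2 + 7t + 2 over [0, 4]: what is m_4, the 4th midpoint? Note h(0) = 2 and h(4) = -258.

2.25

h(2) = 8 > 0, so the root lies in [2, 4]
h(3) = -49 < 0, so the root lies in [2, 3]
h(2.5) = -8.625 < 0, so the root lies in [2, 2.5]
h(2.25) = 1.9297 > 0, so the root lies in [2.25, 2.5]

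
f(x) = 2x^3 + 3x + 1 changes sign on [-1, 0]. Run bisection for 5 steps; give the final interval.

[-0.34375, -0.3125]

f(-0.5) = -0.75 < 0, so the root lies in [-0.5, 0]
f(-0.25) = 0.21875 > 0, so the root lies in [-0.5, -0.25]
f(-0.375) = -0.230469 < 0, so the root lies in [-0.375, -0.25]
f(-0.3125) = 0.0015 > 0, so the root lies in [-0.375, -0.3125]
f(-0.34375) = -0.1125 < 0, so the root lies in [-0.34375, -0.3125]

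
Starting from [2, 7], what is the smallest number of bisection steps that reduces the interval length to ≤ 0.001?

13

Width after n steps is 5/2^n. Need 2^n ≥ 5/0.001 = 5000.
2^12 = 4096 < 5000 ≤ 2^13 = 8192, so n = 13.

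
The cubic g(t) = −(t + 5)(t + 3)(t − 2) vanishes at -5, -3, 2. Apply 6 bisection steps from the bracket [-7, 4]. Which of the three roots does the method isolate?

midpoint -1.5: g = 18.375 > 0 → [-1.5, 4]
midpoint 1.25: g = 19.921875 > 0 → [1.25, 4]
midpoint 2.625: g = -26.806641 < 0 → [1.25, 2.625]
midpoint 1.9375: g = 2.1409 > 0 → [1.9375, 2.625]
midpoint 2.28125: g = -10.8152 < 0 → [1.9375, 2.28125]
midpoint 2.109375: g = -3.973 < 0 → [1.9375, 2.109375]

2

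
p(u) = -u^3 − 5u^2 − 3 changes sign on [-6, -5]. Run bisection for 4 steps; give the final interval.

u = -5.5 gives p = 12.125, positive; keep [-5.5, -5]
u = -5.25 gives p = 3.890625, positive; keep [-5.25, -5]
u = -5.125 gives p = 0.283203, positive; keep [-5.125, -5]
u = -5.0625 gives p = -1.3982, negative; keep [-5.125, -5.0625]

[-5.125, -5.0625]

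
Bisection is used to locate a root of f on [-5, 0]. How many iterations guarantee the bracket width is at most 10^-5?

19

Width after n steps is 5/2^n. Need 2^n ≥ 5/10^-5 = 500000.
2^18 = 262144 < 500000 ≤ 2^19 = 524288, so n = 19.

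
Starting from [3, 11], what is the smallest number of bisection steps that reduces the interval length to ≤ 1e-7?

Width after n steps is 8/2^n. Need 2^n ≥ 8/1e-7 = 80000000.
2^26 = 67108864 < 80000000 ≤ 2^27 = 134217728, so n = 27.

27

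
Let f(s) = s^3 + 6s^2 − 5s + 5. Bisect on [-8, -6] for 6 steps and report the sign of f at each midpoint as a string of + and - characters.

s = -7 gives f = -9, negative; keep [-7, -6]
s = -6.5 gives f = 16.375, positive; keep [-7, -6.5]
s = -6.75 gives f = 4.578125, positive; keep [-7, -6.75]
s = -6.875 gives f = -1.9824, negative; keep [-6.875, -6.75]
s = -6.8125 gives f = 1.3542, positive; keep [-6.875, -6.8125]
s = -6.84375 gives f = -0.2999, negative; keep [-6.84375, -6.8125]

-++-+-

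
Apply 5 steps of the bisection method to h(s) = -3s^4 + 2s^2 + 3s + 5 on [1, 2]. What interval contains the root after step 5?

[1.4375, 1.46875]

s = 1.5 gives h = -1.1875, negative; keep [1, 1.5]
s = 1.25 gives h = 4.550781, positive; keep [1.25, 1.5]
s = 1.375 gives h = 2.182861, positive; keep [1.375, 1.5]
s = 1.4375 gives h = 0.6352, positive; keep [1.4375, 1.5]
s = 1.46875 gives h = -0.2402, negative; keep [1.4375, 1.46875]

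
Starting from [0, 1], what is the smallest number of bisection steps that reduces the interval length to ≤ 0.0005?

11

Width after n steps is 1/2^n. Need 2^n ≥ 1/0.0005 = 2000.
2^10 = 1024 < 2000 ≤ 2^11 = 2048, so n = 11.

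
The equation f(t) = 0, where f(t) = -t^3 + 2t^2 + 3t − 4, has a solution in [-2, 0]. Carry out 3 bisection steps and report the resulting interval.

[-1.75, -1.5]

t = -1 gives f = -4, negative; keep [-2, -1]
t = -1.5 gives f = -0.625, negative; keep [-2, -1.5]
t = -1.75 gives f = 2.234375, positive; keep [-1.75, -1.5]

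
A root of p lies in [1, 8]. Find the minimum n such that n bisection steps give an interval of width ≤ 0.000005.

21

Width after n steps is 7/2^n. Need 2^n ≥ 7/0.000005 = 1400000.
2^20 = 1048576 < 1400000 ≤ 2^21 = 2097152, so n = 21.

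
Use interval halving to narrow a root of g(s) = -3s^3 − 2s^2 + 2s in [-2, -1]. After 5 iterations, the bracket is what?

g(-1.5) = 2.625 > 0, so the root lies in [-1.5, -1]
g(-1.25) = 0.234375 > 0, so the root lies in [-1.25, -1]
g(-1.125) = -0.509766 < 0, so the root lies in [-1.25, -1.125]
g(-1.1875) = -0.1716 < 0, so the root lies in [-1.25, -1.1875]
g(-1.21875) = 0.0226 > 0, so the root lies in [-1.21875, -1.1875]

[-1.21875, -1.1875]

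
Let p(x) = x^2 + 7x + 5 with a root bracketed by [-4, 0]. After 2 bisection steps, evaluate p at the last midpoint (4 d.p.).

midpoint -2: p = -5 < 0 → [-2, 0]
midpoint -1: p = -1 < 0 → [-1, 0]

-1.0000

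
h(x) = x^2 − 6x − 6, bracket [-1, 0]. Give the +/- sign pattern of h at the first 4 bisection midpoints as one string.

m = -0.5, h(m) = -2.75 (−); new bracket [-1, -0.5]
m = -0.75, h(m) = -0.9375 (−); new bracket [-1, -0.75]
m = -0.875, h(m) = 0.015625 (+); new bracket [-0.875, -0.75]
m = -0.8125, h(m) = -0.4648 (−); new bracket [-0.875, -0.8125]

--+-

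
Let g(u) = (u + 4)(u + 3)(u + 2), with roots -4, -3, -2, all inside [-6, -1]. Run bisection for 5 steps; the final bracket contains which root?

u = -3.5 gives g = 0.375, positive; keep [-6, -3.5]
u = -4.75 gives g = -3.609375, negative; keep [-4.75, -3.5]
u = -4.125 gives g = -0.298828, negative; keep [-4.125, -3.5]
u = -3.8125 gives g = 0.2761, positive; keep [-4.125, -3.8125]
u = -3.96875 gives g = 0.0596, positive; keep [-4.125, -3.96875]

-4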